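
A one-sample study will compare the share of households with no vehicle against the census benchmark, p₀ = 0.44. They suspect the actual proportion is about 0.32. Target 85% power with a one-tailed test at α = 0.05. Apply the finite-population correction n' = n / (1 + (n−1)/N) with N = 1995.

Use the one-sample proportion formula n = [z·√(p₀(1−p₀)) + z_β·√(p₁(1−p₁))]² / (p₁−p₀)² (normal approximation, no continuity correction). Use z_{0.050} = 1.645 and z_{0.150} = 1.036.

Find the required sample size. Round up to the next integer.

n = 111

n = [z_α·√(p₀q₀) + z_β·√(p₁q₁)]² / (p₁ − p₀)²
  = [1.645·√(0.44·0.56) + 1.036·√(0.32·0.68)]² / (-0.12)²
  = [1.645·0.4964 + 1.036·0.4665]² / 0.0144
  = [1.2998]² / 0.0144
  = 117.33
Finite-population correction (N = 1995): 117.33 / (1 + (117.33 − 1)/1995) = 110.87.
Round up → n = 111.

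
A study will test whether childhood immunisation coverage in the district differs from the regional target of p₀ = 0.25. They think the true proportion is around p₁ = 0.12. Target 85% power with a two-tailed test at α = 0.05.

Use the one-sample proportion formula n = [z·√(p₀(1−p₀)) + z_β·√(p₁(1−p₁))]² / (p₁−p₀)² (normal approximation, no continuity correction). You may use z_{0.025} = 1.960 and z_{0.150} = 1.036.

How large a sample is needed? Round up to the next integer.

n = [z_{α/2}·√(p₀q₀) + z_β·√(p₁q₁)]² / (p₁ − p₀)²
  = [1.960·√(0.25·0.75) + 1.036·√(0.12·0.88)]² / (-0.13)²
  = [1.960·0.4330 + 1.036·0.3250]² / 0.0169
  = [1.1854]² / 0.0169
  = 83.14
Round up → n = 84.

n = 84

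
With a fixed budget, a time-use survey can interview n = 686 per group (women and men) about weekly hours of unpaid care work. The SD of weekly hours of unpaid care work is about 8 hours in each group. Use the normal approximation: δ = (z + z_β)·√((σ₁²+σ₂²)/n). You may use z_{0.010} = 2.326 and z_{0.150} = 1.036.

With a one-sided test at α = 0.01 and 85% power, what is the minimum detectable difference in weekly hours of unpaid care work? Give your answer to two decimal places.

δ = (z_α + z_β) · √((σ₁²+σ₂²)/n)
  = (2.326 + 1.036) · √(128/686)
  = 3.362 · √0.18659
  = 3.362 · 0.4320
  = 1.4522

Minimum detectable difference ≈ 1.45 hours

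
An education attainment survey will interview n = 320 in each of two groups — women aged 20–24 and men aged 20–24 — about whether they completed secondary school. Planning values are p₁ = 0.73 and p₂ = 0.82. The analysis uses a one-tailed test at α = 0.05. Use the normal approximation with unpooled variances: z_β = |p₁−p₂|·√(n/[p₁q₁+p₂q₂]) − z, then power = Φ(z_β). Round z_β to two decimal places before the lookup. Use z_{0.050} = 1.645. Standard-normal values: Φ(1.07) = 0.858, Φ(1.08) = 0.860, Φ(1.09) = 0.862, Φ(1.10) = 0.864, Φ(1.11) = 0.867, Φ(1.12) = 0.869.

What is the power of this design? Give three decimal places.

z_β = |p₁−p₂|·√(n/[p₁q₁+p₂q₂]) − z_α
    = 0.09 · √(320/0.3447) − 1.645
    = 0.09 · 30.4687 − 1.645
    = 2.7422 − 1.645 = 1.0972 → 1.10
Power = Φ(1.10) = 0.864.

Power ≈ 0.864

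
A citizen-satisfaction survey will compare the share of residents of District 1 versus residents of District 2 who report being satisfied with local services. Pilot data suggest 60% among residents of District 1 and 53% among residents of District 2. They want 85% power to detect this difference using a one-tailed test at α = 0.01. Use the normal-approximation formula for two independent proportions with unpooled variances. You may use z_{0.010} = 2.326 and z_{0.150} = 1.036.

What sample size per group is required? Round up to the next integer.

n = 1129 per group

n = (z_α + z_β)² · [p₁(1−p₁) + p₂(1−p₂)] / (p₁ − p₂)²
  = (2.326 + 1.036)² · (0.60·0.40 + 0.53·0.47) / (0.07)²
  = (3.362)² · (0.2400 + 0.2491) / 0.0049
  = 11.3030 · 0.4891 / 0.0049
  = 1128.23
Round up → n = 1129 per group.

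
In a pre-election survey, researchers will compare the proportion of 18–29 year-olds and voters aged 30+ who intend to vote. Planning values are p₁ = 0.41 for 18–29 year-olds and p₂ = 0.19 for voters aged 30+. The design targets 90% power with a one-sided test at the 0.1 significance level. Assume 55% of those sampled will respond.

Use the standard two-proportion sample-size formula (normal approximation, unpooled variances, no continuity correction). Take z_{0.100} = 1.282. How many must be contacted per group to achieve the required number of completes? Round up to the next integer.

n = (z_α + z_β)² · [p₁(1−p₁) + p₂(1−p₂)] / (p₁ − p₂)²
  = (1.282 + 1.282)² · (0.41·0.59 + 0.19·0.81) / (0.22)²
  = (2.564)² · (0.2419 + 0.1539) / 0.0484
  = 6.5741 · 0.3958 / 0.0484
  = 53.76
Adjust for 55% response: 53.76 / 0.55 = 97.75.
Round up → n = 98 per group.

n = 98 per group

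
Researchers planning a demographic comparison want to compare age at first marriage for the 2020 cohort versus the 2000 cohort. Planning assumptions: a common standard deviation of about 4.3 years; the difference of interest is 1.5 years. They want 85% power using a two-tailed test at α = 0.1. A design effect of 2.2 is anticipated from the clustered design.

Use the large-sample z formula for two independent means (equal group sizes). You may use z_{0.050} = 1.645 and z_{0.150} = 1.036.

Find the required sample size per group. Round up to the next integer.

n = 260 per group

n = (z_{α/2} + z_β)² · (σ₁² + σ₂²) / δ²
  = (1.645 + 1.036)² · (2·4.3² = 36.98) / 1.5²
  = 7.1878 · 36.98 / 2.25
  = 118.13
Design effect: 2.2 × 118.13 = 259.90.
Round up → n = 260 per group.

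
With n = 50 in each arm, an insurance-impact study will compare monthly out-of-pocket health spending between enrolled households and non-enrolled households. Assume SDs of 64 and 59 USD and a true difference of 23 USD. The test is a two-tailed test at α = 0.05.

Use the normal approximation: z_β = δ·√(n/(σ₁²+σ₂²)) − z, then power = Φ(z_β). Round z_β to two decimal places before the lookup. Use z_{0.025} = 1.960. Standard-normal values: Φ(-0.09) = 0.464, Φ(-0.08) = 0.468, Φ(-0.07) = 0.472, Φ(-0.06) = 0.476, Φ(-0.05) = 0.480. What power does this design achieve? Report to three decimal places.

z_β = δ·√(n/(σ₁²+σ₂²)) − z_{α/2}
    = 23 · √(50/7577) − 1.960
    = 23 · 0.08123 − 1.960
    = 1.8684 − 1.960 = -0.0916 → -0.09
Power = Φ(-0.09) = 0.464.

Power ≈ 0.464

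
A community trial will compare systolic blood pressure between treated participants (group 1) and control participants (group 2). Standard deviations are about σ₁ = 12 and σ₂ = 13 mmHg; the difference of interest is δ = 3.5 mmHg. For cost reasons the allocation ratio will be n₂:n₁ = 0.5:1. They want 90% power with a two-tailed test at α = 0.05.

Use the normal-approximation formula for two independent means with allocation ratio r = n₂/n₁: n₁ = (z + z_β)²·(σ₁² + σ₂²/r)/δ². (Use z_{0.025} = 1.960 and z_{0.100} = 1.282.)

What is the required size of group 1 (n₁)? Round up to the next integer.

n₁ = (z_{α/2} + z_β)² · (σ₁² + σ₂²/r) / δ²
   = (1.960 + 1.282)² · (12² + 13²/0.5) / 3.5²
   = 10.5106 · (144 + 338) / 12.25
   = 10.5106 · 482 / 12.25
   = 413.56
Round up → n₁ = 414; n₂ = r·n₁ = 0.5 × 414 = 207.

n₁ = 414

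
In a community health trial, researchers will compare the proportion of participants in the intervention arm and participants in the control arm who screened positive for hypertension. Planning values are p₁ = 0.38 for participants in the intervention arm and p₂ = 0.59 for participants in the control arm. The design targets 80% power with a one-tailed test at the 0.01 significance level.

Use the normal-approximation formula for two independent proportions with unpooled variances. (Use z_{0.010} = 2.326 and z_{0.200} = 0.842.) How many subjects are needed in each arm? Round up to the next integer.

n = (z_α + z_β)² · [p₁(1−p₁) + p₂(1−p₂)] / (p₁ − p₂)²
  = (2.326 + 0.842)² · (0.38·0.62 + 0.59·0.41) / (-0.21)²
  = (3.168)² · (0.2356 + 0.2419) / 0.0441
  = 10.0362 · 0.4775 / 0.0441
  = 108.67
Round up → n = 109 per group.

n = 109 per group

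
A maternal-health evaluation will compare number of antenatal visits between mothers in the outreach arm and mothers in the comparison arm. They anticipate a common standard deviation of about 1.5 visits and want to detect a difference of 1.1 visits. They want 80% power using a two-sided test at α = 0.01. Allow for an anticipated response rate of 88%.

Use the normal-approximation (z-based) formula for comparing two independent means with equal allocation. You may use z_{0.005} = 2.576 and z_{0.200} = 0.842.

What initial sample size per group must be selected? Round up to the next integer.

n = 50 per group

n = (z_{α/2} + z_β)² · (σ₁² + σ₂²) / δ²
  = (2.576 + 0.842)² · (2·1.5² = 4.5) / 1.1²
  = 11.6827 · 4.5 / 1.21
  = 43.45
Adjust for 88% response: 43.45 / 0.88 = 49.37.
Round up → n = 50 per group.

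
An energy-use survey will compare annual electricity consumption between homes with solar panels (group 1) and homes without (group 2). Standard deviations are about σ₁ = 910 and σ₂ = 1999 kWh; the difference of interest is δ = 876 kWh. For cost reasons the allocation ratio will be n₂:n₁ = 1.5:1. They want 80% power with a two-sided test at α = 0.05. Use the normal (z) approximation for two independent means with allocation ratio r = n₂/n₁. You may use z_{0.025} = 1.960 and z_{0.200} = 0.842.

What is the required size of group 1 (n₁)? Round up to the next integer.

n₁ = (z_{α/2} + z_β)² · (σ₁² + σ₂²/r) / δ²
   = (1.960 + 0.842)² · (910² + 1999²/1.5) / 876²
   = 7.8512 · (828100 + 2664000.7) / 767376
   = 7.8512 · 3492100.7 / 767376
   = 35.73
Round up → n₁ = 36; n₂ = r·n₁ = 1.5 × 36 = 54.

n₁ = 36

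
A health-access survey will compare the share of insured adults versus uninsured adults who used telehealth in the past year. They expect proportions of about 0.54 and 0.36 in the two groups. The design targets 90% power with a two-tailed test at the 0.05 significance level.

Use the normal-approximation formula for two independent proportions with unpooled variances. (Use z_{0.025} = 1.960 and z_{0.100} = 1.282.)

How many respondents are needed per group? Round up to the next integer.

n = (z_{α/2} + z_β)² · [p₁(1−p₁) + p₂(1−p₂)] / (p₁ − p₂)²
  = (1.960 + 1.282)² · (0.54·0.46 + 0.36·0.64) / (0.18)²
  = (3.242)² · (0.2484 + 0.2304) / 0.0324
  = 10.5106 · 0.4788 / 0.0324
  = 155.32
Round up → n = 156 per group.

n = 156 per group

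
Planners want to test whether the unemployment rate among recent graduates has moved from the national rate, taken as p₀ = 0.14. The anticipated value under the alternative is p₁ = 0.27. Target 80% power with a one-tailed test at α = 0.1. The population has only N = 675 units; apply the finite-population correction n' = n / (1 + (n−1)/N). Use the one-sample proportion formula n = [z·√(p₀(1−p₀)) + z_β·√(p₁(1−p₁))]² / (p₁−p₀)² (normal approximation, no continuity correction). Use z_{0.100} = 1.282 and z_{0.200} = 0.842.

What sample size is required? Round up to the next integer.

n = 38

n = [z_α·√(p₀q₀) + z_β·√(p₁q₁)]² / (p₁ − p₀)²
  = [1.282·√(0.14·0.86) + 0.842·√(0.27·0.73)]² / (0.13)²
  = [1.282·0.3470 + 0.842·0.4440]² / 0.0169
  = [0.8187]² / 0.0169
  = 39.66
Finite-population correction (N = 675): 39.66 / (1 + (39.66 − 1)/675) = 37.51.
Round up → n = 38.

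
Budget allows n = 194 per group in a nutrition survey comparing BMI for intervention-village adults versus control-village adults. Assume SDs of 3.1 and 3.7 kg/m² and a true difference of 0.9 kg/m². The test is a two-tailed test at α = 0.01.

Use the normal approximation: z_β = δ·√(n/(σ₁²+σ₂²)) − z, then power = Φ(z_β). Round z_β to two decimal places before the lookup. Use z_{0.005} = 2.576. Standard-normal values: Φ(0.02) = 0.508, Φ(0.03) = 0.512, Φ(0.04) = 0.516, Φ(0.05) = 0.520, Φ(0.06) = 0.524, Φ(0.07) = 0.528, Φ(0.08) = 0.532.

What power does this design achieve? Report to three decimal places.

z_β = δ·√(n/(σ₁²+σ₂²)) − z_{α/2}
    = 0.9 · √(194/23.3) − 2.576
    = 0.9 · 2.88551 − 2.576
    = 2.5970 − 2.576 = 0.0210 → 0.02
Power = Φ(0.02) = 0.508.

Power ≈ 0.508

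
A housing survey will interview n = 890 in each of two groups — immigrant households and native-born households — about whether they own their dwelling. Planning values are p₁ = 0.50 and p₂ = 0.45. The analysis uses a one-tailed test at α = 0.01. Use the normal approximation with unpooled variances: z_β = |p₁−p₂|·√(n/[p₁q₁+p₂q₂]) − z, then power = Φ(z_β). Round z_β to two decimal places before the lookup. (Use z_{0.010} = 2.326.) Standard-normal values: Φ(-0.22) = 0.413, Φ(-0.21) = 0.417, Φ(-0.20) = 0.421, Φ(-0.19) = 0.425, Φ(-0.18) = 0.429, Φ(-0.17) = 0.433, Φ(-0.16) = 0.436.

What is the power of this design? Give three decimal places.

z_β = |p₁−p₂|·√(n/[p₁q₁+p₂q₂]) − z_α
    = 0.05 · √(890/0.4975) − 2.326
    = 0.05 · 42.2959 − 2.326
    = 2.1148 − 2.326 = -0.2112 → -0.21
Power = Φ(-0.21) = 0.417.

Power ≈ 0.417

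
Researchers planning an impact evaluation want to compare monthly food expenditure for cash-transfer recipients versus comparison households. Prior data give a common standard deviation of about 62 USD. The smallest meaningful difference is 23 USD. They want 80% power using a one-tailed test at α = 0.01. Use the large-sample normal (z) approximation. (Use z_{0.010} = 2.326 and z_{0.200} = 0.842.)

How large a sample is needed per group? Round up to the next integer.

n = 146 per group

n = (z_α + z_β)² · (σ₁² + σ₂²) / δ²
  = (2.326 + 0.842)² · (2·62² = 7688) / 23²
  = 10.0362 · 7688 / 529
  = 145.86
Round up → n = 146 per group.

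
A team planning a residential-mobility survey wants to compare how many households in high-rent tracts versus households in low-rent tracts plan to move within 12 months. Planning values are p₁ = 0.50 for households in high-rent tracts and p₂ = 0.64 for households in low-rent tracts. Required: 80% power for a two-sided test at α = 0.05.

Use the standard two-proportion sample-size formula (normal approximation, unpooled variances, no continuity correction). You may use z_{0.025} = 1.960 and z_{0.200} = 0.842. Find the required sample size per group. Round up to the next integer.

n = (z_{α/2} + z_β)² · [p₁(1−p₁) + p₂(1−p₂)] / (p₁ − p₂)²
  = (1.960 + 0.842)² · (0.50·0.50 + 0.64·0.36) / (-0.14)²
  = (2.802)² · (0.2500 + 0.2304) / 0.0196
  = 7.8512 · 0.4804 / 0.0196
  = 192.43
Round up → n = 193 per group.

n = 193 per group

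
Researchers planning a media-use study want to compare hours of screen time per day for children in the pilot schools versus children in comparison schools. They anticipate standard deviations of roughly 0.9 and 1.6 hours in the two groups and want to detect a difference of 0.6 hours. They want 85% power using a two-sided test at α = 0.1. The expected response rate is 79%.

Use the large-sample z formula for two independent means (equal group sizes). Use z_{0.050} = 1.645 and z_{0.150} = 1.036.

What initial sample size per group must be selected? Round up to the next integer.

n = 86 per group

n = (z_{α/2} + z_β)² · (σ₁² + σ₂²) / δ²
  = (1.645 + 1.036)² · (0.9² + 1.6² = 3.37) / 0.6²
  = 7.1878 · 3.37 / 0.36
  = 67.29
Adjust for 79% response: 67.29 / 0.79 = 85.17.
Round up → n = 86 per group.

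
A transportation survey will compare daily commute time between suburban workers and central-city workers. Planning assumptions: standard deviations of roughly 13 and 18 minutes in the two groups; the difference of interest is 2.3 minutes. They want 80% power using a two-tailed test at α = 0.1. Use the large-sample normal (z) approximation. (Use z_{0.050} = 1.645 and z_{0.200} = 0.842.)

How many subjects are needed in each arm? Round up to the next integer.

n = (z_{α/2} + z_β)² · (σ₁² + σ₂²) / δ²
  = (1.645 + 0.842)² · (13² + 18² = 493) / 2.3²
  = 6.1852 · 493 / 5.29
  = 576.43
Round up → n = 577 per group.

n = 577 per group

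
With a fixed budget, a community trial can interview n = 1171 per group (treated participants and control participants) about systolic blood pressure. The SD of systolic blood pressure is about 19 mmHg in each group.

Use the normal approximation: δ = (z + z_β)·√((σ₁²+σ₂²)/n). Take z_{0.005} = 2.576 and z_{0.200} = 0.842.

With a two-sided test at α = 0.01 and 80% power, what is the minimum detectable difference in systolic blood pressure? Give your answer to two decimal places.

δ = (z_{α/2} + z_β) · √((σ₁²+σ₂²)/n)
  = (2.576 + 0.842) · √(722/1171)
  = 3.418 · √0.61657
  = 3.418 · 0.7852
  = 2.6839

Minimum detectable difference ≈ 2.68 mmHg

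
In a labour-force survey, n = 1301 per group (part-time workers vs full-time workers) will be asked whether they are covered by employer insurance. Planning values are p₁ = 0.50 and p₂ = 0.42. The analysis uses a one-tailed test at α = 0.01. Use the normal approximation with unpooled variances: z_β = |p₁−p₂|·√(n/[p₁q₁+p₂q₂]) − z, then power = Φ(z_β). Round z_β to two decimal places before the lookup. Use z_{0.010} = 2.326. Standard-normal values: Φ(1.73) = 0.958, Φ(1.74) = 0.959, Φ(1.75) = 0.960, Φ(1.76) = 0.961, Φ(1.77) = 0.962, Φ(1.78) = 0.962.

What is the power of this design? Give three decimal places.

Power ≈ 0.962

z_β = |p₁−p₂|·√(n/[p₁q₁+p₂q₂]) − z_α
    = 0.08 · √(1301/0.4936) − 2.326
    = 0.08 · 51.3394 − 2.326
    = 4.1072 − 2.326 = 1.7812 → 1.78
Power = Φ(1.78) = 0.962.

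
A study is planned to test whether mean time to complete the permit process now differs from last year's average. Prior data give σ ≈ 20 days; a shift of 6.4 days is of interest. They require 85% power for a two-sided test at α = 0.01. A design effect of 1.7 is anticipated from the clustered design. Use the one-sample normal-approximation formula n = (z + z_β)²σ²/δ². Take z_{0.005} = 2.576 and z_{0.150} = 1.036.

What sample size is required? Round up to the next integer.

n = 217

n = (z_{α/2} + z_β)² · σ² / δ²
  = (2.576 + 1.036)² · 20² / 6.4²
  = 13.0465 · 400 / 40.96
  = 127.41
Design effect: 1.7 × 127.41 = 216.59.
Round up → n = 217.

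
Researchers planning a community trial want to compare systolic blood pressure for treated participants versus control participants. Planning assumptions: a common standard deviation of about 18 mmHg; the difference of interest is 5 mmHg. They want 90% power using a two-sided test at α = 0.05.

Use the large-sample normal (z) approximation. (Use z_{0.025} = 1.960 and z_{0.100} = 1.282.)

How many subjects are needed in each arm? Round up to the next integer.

n = 273 per group

n = (z_{α/2} + z_β)² · (σ₁² + σ₂²) / δ²
  = (1.960 + 1.282)² · (2·18² = 648) / 5²
  = 10.5106 · 648 / 25
  = 272.43
Round up → n = 273 per group.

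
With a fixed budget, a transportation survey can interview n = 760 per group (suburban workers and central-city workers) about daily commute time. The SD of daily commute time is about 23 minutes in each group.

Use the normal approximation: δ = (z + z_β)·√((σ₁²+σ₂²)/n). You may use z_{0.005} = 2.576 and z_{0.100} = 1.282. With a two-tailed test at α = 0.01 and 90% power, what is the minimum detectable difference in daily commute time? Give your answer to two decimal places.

δ = (z_{α/2} + z_β) · √((σ₁²+σ₂²)/n)
  = (2.576 + 1.282) · √(1058/760)
  = 3.858 · √1.3921
  = 3.858 · 1.1799
  = 4.5520

Minimum detectable difference ≈ 4.55 minutes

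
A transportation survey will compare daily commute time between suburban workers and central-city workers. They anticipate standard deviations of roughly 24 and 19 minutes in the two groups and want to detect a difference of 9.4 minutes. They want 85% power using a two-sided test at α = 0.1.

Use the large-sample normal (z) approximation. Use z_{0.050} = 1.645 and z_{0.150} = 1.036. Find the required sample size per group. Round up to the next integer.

n = (z_{α/2} + z_β)² · (σ₁² + σ₂²) / δ²
  = (1.645 + 1.036)² · (24² + 19² = 937) / 9.4²
  = 7.1878 · 937 / 88.36
  = 76.22
Round up → n = 77 per group.

n = 77 per group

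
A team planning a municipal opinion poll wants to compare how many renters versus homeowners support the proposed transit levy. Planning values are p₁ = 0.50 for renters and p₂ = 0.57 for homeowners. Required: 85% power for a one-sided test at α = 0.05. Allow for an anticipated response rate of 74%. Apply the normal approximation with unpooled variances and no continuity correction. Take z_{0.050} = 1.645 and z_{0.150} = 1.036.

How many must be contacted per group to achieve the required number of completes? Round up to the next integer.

n = (z_α + z_β)² · [p₁(1−p₁) + p₂(1−p₂)] / (p₁ − p₂)²
  = (1.645 + 1.036)² · (0.50·0.50 + 0.57·0.43) / (-0.07)²
  = (2.681)² · (0.2500 + 0.2451) / 0.0049
  = 7.1878 · 0.4951 / 0.0049
  = 726.26
Adjust for 74% response: 726.26 / 0.74 = 981.43.
Round up → n = 982 per group.

n = 982 per group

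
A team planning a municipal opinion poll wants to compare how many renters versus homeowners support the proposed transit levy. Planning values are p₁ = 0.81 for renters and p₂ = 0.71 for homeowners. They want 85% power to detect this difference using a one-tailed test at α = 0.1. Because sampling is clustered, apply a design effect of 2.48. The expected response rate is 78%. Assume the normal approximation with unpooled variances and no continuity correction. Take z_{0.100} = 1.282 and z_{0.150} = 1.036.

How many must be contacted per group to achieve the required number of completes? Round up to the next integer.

n = (z_α + z_β)² · [p₁(1−p₁) + p₂(1−p₂)] / (p₁ − p₂)²
  = (1.282 + 1.036)² · (0.81·0.19 + 0.71·0.29) / (0.10)²
  = (2.318)² · (0.1539 + 0.2059) / 0.0100
  = 5.3731 · 0.3598 / 0.0100
  = 193.33
Design effect: 2.48 × 193.33 = 479.45.
Adjust for 78% response: 479.45 / 0.78 = 614.67.
Round up → n = 615 per group.

n = 615 per group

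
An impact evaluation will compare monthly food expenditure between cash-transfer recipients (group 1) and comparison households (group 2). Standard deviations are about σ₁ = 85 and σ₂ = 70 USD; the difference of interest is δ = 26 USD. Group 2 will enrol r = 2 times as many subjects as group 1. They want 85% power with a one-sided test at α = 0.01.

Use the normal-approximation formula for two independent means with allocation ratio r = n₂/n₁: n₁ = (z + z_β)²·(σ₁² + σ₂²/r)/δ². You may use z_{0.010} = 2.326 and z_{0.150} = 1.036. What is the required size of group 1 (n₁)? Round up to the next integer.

n₁ = 162

n₁ = (z_α + z_β)² · (σ₁² + σ₂²/r) / δ²
   = (2.326 + 1.036)² · (85² + 70²/2) / 26²
   = 11.3030 · (7225 + 2450) / 676
   = 11.3030 · 9675 / 676
   = 161.77
Round up → n₁ = 162; n₂ = r·n₁ = 2 × 162 = 324.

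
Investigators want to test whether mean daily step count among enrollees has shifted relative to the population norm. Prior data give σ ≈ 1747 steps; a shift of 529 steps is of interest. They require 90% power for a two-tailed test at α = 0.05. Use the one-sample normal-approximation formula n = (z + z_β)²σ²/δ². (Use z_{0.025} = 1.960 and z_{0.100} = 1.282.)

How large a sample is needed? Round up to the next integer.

n = 115

n = (z_{α/2} + z_β)² · σ² / δ²
  = (1.960 + 1.282)² · 1747² / 529²
  = 10.5106 · 3052009 / 279841
  = 114.63
Round up → n = 115.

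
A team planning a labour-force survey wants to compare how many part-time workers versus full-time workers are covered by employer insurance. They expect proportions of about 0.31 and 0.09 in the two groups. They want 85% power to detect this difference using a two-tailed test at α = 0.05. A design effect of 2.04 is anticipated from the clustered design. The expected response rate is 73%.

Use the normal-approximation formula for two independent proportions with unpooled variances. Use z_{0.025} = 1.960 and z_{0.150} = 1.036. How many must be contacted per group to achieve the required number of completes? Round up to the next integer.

n = 154 per group

n = (z_{α/2} + z_β)² · [p₁(1−p₁) + p₂(1−p₂)] / (p₁ − p₂)²
  = (1.960 + 1.036)² · (0.31·0.69 + 0.09·0.91) / (0.22)²
  = (2.996)² · (0.2139 + 0.0819) / 0.0484
  = 8.9760 · 0.2958 / 0.0484
  = 54.86
Design effect: 2.04 × 54.86 = 111.91.
Adjust for 73% response: 111.91 / 0.73 = 153.30.
Round up → n = 154 per group.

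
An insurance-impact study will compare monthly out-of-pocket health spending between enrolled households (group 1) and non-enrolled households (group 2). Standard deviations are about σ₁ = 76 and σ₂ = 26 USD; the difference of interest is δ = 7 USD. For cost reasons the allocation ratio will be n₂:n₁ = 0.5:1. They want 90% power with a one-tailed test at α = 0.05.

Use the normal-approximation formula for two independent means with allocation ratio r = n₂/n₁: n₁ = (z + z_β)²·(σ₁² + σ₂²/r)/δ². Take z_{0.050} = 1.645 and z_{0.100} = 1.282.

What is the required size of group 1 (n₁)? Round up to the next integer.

n₁ = (z_α + z_β)² · (σ₁² + σ₂²/r) / δ²
   = (1.645 + 1.282)² · (76² + 26²/0.5) / 7²
   = 8.5673 · (5776 + 1352) / 49
   = 8.5673 · 7128 / 49
   = 1246.28
Round up → n₁ = 1247; n₂ = r·n₁ = 0.5 × 1247 = 624.

n₁ = 1247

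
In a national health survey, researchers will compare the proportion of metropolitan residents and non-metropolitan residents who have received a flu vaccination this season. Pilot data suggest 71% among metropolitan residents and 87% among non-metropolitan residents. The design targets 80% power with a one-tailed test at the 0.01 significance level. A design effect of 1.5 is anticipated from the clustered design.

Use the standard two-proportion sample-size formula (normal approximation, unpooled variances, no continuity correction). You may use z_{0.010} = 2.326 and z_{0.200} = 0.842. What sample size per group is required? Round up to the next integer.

n = (z_α + z_β)² · [p₁(1−p₁) + p₂(1−p₂)] / (p₁ − p₂)²
  = (2.326 + 0.842)² · (0.71·0.29 + 0.87·0.13) / (-0.16)²
  = (3.168)² · (0.2059 + 0.1131) / 0.0256
  = 10.0362 · 0.3190 / 0.0256
  = 125.06
Design effect: 1.5 × 125.06 = 187.59.
Round up → n = 188 per group.

n = 188 per group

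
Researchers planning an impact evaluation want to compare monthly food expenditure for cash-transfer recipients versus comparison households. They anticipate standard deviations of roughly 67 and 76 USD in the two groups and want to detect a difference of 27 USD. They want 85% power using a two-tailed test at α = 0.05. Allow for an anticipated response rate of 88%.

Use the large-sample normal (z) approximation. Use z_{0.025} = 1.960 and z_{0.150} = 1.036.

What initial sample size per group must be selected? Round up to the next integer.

n = (z_{α/2} + z_β)² · (σ₁² + σ₂²) / δ²
  = (1.960 + 1.036)² · (67² + 76² = 10265) / 27²
  = 8.9760 · 10265 / 729
  = 126.39
Adjust for 88% response: 126.39 / 0.88 = 143.63.
Round up → n = 144 per group.

n = 144 per group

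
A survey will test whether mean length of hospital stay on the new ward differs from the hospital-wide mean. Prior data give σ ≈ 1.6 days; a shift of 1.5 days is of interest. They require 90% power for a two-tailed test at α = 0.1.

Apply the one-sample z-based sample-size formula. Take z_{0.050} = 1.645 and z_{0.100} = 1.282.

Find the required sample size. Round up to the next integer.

n = 10

n = (z_{α/2} + z_β)² · σ² / δ²
  = (1.645 + 1.282)² · 1.6² / 1.5²
  = 8.5673 · 2.56 / 2.25
  = 9.75
Round up → n = 10.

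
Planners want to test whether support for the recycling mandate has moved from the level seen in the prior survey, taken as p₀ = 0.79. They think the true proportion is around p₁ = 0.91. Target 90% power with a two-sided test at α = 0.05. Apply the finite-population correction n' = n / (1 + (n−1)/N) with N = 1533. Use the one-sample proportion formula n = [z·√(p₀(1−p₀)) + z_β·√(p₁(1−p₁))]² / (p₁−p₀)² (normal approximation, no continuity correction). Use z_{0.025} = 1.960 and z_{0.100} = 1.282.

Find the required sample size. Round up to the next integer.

n = [z_{α/2}·√(p₀q₀) + z_β·√(p₁q₁)]² / (p₁ − p₀)²
  = [1.960·√(0.79·0.21) + 1.282·√(0.91·0.09)]² / (0.12)²
  = [1.960·0.4073 + 1.282·0.2862]² / 0.0144
  = [1.1652]² / 0.0144
  = 94.29
Finite-population correction (N = 1533): 94.29 / (1 + (94.29 − 1)/1533) = 88.88.
Round up → n = 89.

n = 89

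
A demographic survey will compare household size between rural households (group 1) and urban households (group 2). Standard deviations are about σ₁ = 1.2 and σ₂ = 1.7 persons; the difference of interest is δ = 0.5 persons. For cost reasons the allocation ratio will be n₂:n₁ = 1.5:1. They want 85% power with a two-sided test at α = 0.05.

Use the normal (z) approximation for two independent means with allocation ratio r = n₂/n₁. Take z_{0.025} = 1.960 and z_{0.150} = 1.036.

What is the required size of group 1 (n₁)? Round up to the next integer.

n₁ = 121

n₁ = (z_{α/2} + z_β)² · (σ₁² + σ₂²/r) / δ²
   = (1.960 + 1.036)² · (1.2² + 1.7²/1.5) / 0.5²
   = 8.9760 · (1.44 + 1.9267) / 0.25
   = 8.9760 · 3.3667 / 0.25
   = 120.88
Round up → n₁ = 121; n₂ = r·n₁ = 1.5 × 121 = 182.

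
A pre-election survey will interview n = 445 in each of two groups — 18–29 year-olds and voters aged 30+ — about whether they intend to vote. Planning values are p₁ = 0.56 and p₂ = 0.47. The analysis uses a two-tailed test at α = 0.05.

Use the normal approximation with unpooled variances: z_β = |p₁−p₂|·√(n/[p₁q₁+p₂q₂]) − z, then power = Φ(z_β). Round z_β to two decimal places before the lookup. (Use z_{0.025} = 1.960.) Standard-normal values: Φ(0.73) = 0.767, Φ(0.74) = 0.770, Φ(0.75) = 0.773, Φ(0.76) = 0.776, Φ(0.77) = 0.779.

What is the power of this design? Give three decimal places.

z_β = |p₁−p₂|·√(n/[p₁q₁+p₂q₂]) − z_{α/2}
    = 0.09 · √(445/0.4955) − 1.960
    = 0.09 · 29.9680 − 1.960
    = 2.6971 − 1.960 = 0.7371 → 0.74
Power = Φ(0.74) = 0.770.

Power ≈ 0.770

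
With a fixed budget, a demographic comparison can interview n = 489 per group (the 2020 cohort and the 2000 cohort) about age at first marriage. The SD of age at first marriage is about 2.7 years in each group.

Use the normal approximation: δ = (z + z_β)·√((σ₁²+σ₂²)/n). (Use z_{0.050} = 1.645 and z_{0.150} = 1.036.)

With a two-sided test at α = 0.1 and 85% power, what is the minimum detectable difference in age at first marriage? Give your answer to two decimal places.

δ = (z_{α/2} + z_β) · √((σ₁²+σ₂²)/n)
  = (1.645 + 1.036) · √(14.58/489)
  = 2.681 · √0.02982
  = 2.681 · 0.1727
  = 0.4629

Minimum detectable difference ≈ 0.46 years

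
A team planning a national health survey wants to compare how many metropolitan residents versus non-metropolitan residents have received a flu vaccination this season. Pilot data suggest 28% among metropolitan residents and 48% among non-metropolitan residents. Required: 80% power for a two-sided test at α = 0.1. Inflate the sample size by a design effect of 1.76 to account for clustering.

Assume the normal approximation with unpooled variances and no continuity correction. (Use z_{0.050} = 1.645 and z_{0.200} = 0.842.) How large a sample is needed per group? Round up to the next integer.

n = 123 per group

n = (z_{α/2} + z_β)² · [p₁(1−p₁) + p₂(1−p₂)] / (p₁ − p₂)²
  = (1.645 + 0.842)² · (0.28·0.72 + 0.48·0.52) / (-0.20)²
  = (2.487)² · (0.2016 + 0.2496) / 0.0400
  = 6.1852 · 0.4512 / 0.0400
  = 69.77
Design effect: 1.76 × 69.77 = 122.79.
Round up → n = 123 per group.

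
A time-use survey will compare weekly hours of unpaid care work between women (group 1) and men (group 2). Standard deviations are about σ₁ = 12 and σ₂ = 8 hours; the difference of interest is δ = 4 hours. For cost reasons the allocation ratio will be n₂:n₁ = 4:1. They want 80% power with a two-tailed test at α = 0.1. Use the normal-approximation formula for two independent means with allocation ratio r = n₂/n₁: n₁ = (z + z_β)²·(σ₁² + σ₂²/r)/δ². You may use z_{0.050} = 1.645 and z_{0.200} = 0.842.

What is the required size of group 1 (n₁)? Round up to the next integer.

n₁ = (z_{α/2} + z_β)² · (σ₁² + σ₂²/r) / δ²
   = (1.645 + 0.842)² · (12² + 8²/4) / 4²
   = 6.1852 · (144 + 16) / 16
   = 6.1852 · 160 / 16
   = 61.85
Round up → n₁ = 62; n₂ = r·n₁ = 4 × 62 = 248.

n₁ = 62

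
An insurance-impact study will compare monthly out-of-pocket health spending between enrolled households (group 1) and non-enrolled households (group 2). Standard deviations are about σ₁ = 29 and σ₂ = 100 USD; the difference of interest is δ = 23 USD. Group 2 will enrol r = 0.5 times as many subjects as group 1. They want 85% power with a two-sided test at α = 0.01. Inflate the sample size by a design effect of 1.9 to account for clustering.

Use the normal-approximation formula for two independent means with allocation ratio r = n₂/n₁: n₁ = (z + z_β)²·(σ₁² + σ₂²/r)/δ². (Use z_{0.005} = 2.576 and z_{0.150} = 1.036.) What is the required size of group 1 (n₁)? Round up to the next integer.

n₁ = (z_{α/2} + z_β)² · (σ₁² + σ₂²/r) / δ²
   = (2.576 + 1.036)² · (29² + 100²/0.5) / 23²
   = 13.0465 · (841 + 20000) / 529
   = 13.0465 · 20841 / 529
   = 513.99
Design effect: 1.9 × 513.99 = 976.59.
Round up → n₁ = 977; n₂ = r·n₁ = 0.5 × 977 = 489.

n₁ = 977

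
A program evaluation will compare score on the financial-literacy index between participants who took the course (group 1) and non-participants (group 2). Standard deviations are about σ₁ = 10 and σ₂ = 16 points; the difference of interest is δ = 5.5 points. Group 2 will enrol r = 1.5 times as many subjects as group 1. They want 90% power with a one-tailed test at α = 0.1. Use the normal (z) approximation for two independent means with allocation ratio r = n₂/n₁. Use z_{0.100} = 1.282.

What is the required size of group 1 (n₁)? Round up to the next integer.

n₁ = (z_α + z_β)² · (σ₁² + σ₂²/r) / δ²
   = (1.282 + 1.282)² · (10² + 16²/1.5) / 5.5²
   = 6.5741 · (100 + 170.6667) / 30.25
   = 6.5741 · 270.6667 / 30.25
   = 58.82
Round up → n₁ = 59; n₂ = r·n₁ = 1.5 × 59 = 89.

n₁ = 59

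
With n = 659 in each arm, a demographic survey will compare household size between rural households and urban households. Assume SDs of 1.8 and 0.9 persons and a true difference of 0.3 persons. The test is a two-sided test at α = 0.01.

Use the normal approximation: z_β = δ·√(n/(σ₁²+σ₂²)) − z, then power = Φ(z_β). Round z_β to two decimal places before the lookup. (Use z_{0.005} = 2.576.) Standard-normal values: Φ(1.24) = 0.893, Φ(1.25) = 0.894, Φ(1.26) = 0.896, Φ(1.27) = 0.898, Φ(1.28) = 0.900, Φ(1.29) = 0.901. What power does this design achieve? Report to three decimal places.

z_β = δ·√(n/(σ₁²+σ₂²)) − z_{α/2}
    = 0.3 · √(659/4.05) − 2.576
    = 0.3 · 12.75602 − 2.576
    = 3.8268 − 2.576 = 1.2508 → 1.25
Power = Φ(1.25) = 0.894.

Power ≈ 0.894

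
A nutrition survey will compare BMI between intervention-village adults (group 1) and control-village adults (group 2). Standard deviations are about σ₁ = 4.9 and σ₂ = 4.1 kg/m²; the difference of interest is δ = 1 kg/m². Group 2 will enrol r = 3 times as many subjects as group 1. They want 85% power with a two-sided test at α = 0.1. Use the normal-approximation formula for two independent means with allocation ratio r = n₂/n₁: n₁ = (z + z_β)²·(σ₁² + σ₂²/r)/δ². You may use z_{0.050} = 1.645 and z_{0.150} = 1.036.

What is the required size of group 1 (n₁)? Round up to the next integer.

n₁ = (z_{α/2} + z_β)² · (σ₁² + σ₂²/r) / δ²
   = (1.645 + 1.036)² · (4.9² + 4.1²/3) / 1²
   = 7.1878 · (24.01 + 5.6033) / 1
   = 7.1878 · 29.6133 / 1
   = 212.85
Round up → n₁ = 213; n₂ = r·n₁ = 3 × 213 = 639.

n₁ = 213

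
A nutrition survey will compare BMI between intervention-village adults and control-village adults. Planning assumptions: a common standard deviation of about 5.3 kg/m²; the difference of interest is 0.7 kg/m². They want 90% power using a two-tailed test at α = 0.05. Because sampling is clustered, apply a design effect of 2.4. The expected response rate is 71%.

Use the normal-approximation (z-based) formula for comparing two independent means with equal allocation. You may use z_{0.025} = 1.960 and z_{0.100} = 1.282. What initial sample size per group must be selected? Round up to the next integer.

n = 4074 per group

n = (z_{α/2} + z_β)² · (σ₁² + σ₂²) / δ²
  = (1.960 + 1.282)² · (2·5.3² = 56.18) / 0.7²
  = 10.5106 · 56.18 / 0.49
  = 1205.07
Design effect: 2.4 × 1205.07 = 2892.16.
Adjust for 71% response: 2892.16 / 0.71 = 4073.47.
Round up → n = 4074 per group.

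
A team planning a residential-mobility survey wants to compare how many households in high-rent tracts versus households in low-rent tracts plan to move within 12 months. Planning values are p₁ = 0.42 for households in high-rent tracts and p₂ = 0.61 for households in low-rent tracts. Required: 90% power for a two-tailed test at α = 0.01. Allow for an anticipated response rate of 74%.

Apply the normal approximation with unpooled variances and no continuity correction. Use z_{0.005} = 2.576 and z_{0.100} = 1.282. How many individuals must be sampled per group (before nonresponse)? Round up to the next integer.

n = (z_{α/2} + z_β)² · [p₁(1−p₁) + p₂(1−p₂)] / (p₁ − p₂)²
  = (2.576 + 1.282)² · (0.42·0.58 + 0.61·0.39) / (-0.19)²
  = (3.858)² · (0.2436 + 0.2379) / 0.0361
  = 14.8842 · 0.4815 / 0.0361
  = 198.52
Adjust for 74% response: 198.52 / 0.74 = 268.28.
Round up → n = 269 per group.

n = 269 per group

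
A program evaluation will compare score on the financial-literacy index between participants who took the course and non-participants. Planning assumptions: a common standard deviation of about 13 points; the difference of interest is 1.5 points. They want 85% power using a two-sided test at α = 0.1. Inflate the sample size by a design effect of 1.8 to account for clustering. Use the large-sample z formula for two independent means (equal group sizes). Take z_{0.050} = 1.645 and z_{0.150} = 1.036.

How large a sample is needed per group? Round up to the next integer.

n = (z_{α/2} + z_β)² · (σ₁² + σ₂²) / δ²
  = (1.645 + 1.036)² · (2·13² = 338) / 1.5²
  = 7.1878 · 338 / 2.25
  = 1079.76
Design effect: 1.8 × 1079.76 = 1943.57.
Round up → n = 1944 per group.

n = 1944 per group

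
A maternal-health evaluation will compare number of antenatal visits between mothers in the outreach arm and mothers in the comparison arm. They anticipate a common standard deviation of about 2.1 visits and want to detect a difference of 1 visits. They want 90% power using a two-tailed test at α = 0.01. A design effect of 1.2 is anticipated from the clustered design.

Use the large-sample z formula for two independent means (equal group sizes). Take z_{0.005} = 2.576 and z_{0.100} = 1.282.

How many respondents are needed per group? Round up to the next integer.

n = (z_{α/2} + z_β)² · (σ₁² + σ₂²) / δ²
  = (2.576 + 1.282)² · (2·2.1² = 8.82) / 1²
  = 14.8842 · 8.82 / 1
  = 131.28
Design effect: 1.2 × 131.28 = 157.53.
Round up → n = 158 per group.

n = 158 per group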